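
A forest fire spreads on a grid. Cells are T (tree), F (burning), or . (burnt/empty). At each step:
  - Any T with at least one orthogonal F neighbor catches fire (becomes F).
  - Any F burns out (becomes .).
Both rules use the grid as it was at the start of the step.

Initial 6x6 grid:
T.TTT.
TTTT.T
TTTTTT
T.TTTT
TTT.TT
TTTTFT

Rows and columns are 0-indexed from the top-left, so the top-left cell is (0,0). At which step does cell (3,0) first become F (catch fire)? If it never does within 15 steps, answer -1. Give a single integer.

Step 1: cell (3,0)='T' (+3 fires, +1 burnt)
Step 2: cell (3,0)='T' (+3 fires, +3 burnt)
Step 3: cell (3,0)='T' (+5 fires, +3 burnt)
Step 4: cell (3,0)='T' (+5 fires, +5 burnt)
Step 5: cell (3,0)='T' (+4 fires, +5 burnt)
Step 6: cell (3,0)='F' (+4 fires, +4 burnt)
  -> target ignites at step 6
Step 7: cell (3,0)='.' (+4 fires, +4 burnt)
Step 8: cell (3,0)='.' (+1 fires, +4 burnt)
Step 9: cell (3,0)='.' (+1 fires, +1 burnt)
Step 10: cell (3,0)='.' (+0 fires, +1 burnt)
  fire out at step 10

6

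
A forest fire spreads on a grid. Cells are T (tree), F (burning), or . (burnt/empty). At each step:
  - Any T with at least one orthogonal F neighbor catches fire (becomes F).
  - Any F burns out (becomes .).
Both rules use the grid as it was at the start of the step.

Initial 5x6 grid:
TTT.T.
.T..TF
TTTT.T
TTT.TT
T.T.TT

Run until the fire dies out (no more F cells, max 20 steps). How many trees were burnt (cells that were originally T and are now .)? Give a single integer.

Answer: 7

Derivation:
Step 1: +2 fires, +1 burnt (F count now 2)
Step 2: +2 fires, +2 burnt (F count now 2)
Step 3: +2 fires, +2 burnt (F count now 2)
Step 4: +1 fires, +2 burnt (F count now 1)
Step 5: +0 fires, +1 burnt (F count now 0)
Fire out after step 5
Initially T: 20, now '.': 17
Total burnt (originally-T cells now '.'): 7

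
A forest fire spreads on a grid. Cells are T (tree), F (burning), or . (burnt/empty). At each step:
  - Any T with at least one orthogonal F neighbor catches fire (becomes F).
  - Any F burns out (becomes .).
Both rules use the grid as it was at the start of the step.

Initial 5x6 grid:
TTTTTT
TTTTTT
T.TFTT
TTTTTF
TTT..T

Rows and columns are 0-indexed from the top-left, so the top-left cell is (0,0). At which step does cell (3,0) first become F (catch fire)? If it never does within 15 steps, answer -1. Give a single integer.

Step 1: cell (3,0)='T' (+7 fires, +2 burnt)
Step 2: cell (3,0)='T' (+5 fires, +7 burnt)
Step 3: cell (3,0)='T' (+6 fires, +5 burnt)
Step 4: cell (3,0)='F' (+4 fires, +6 burnt)
  -> target ignites at step 4
Step 5: cell (3,0)='.' (+3 fires, +4 burnt)
Step 6: cell (3,0)='.' (+0 fires, +3 burnt)
  fire out at step 6

4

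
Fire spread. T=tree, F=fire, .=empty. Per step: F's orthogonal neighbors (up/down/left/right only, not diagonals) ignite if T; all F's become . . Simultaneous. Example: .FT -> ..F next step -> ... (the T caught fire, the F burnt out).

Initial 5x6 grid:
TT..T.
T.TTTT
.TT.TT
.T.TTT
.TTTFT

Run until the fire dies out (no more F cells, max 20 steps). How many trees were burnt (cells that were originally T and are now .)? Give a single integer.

Answer: 17

Derivation:
Step 1: +3 fires, +1 burnt (F count now 3)
Step 2: +4 fires, +3 burnt (F count now 4)
Step 3: +3 fires, +4 burnt (F count now 3)
Step 4: +4 fires, +3 burnt (F count now 4)
Step 5: +2 fires, +4 burnt (F count now 2)
Step 6: +1 fires, +2 burnt (F count now 1)
Step 7: +0 fires, +1 burnt (F count now 0)
Fire out after step 7
Initially T: 20, now '.': 27
Total burnt (originally-T cells now '.'): 17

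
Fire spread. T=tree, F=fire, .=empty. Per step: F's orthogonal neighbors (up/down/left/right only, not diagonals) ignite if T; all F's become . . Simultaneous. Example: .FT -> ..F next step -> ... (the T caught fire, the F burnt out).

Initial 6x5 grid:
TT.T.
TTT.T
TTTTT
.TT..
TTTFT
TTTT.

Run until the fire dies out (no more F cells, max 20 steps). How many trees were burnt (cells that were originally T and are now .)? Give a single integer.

Step 1: +3 fires, +1 burnt (F count now 3)
Step 2: +3 fires, +3 burnt (F count now 3)
Step 3: +4 fires, +3 burnt (F count now 4)
Step 4: +4 fires, +4 burnt (F count now 4)
Step 5: +3 fires, +4 burnt (F count now 3)
Step 6: +3 fires, +3 burnt (F count now 3)
Step 7: +1 fires, +3 burnt (F count now 1)
Step 8: +0 fires, +1 burnt (F count now 0)
Fire out after step 8
Initially T: 22, now '.': 29
Total burnt (originally-T cells now '.'): 21

Answer: 21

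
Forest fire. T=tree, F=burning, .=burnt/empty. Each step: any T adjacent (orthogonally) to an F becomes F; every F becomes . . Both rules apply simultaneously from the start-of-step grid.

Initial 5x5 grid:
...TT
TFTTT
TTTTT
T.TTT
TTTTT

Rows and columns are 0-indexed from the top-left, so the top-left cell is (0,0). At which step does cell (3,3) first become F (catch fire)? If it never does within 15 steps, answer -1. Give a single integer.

Step 1: cell (3,3)='T' (+3 fires, +1 burnt)
Step 2: cell (3,3)='T' (+3 fires, +3 burnt)
Step 3: cell (3,3)='T' (+5 fires, +3 burnt)
Step 4: cell (3,3)='F' (+5 fires, +5 burnt)
  -> target ignites at step 4
Step 5: cell (3,3)='.' (+3 fires, +5 burnt)
Step 6: cell (3,3)='.' (+1 fires, +3 burnt)
Step 7: cell (3,3)='.' (+0 fires, +1 burnt)
  fire out at step 7

4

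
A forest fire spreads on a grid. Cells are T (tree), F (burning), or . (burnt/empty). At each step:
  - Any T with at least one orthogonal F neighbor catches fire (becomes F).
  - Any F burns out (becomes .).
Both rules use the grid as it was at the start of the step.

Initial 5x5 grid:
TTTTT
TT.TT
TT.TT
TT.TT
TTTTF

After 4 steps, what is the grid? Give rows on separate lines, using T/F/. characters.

Step 1: 2 trees catch fire, 1 burn out
  TTTTT
  TT.TT
  TT.TT
  TT.TF
  TTTF.
Step 2: 3 trees catch fire, 2 burn out
  TTTTT
  TT.TT
  TT.TF
  TT.F.
  TTF..
Step 3: 3 trees catch fire, 3 burn out
  TTTTT
  TT.TF
  TT.F.
  TT...
  TF...
Step 4: 4 trees catch fire, 3 burn out
  TTTTF
  TT.F.
  TT...
  TF...
  F....

TTTTF
TT.F.
TT...
TF...
F....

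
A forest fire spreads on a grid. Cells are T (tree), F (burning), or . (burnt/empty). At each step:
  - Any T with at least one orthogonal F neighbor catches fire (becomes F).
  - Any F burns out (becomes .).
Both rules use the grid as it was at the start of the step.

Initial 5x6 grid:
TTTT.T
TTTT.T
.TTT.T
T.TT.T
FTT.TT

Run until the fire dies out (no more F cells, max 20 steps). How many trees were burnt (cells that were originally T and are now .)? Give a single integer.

Step 1: +2 fires, +1 burnt (F count now 2)
Step 2: +1 fires, +2 burnt (F count now 1)
Step 3: +1 fires, +1 burnt (F count now 1)
Step 4: +2 fires, +1 burnt (F count now 2)
Step 5: +3 fires, +2 burnt (F count now 3)
Step 6: +3 fires, +3 burnt (F count now 3)
Step 7: +3 fires, +3 burnt (F count now 3)
Step 8: +1 fires, +3 burnt (F count now 1)
Step 9: +0 fires, +1 burnt (F count now 0)
Fire out after step 9
Initially T: 22, now '.': 24
Total burnt (originally-T cells now '.'): 16

Answer: 16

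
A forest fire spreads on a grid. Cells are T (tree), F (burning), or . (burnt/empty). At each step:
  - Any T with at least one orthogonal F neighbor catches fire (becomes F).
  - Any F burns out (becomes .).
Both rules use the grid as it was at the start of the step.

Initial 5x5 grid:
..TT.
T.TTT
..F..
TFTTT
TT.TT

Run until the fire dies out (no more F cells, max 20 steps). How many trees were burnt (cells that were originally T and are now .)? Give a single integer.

Answer: 13

Derivation:
Step 1: +4 fires, +2 burnt (F count now 4)
Step 2: +4 fires, +4 burnt (F count now 4)
Step 3: +4 fires, +4 burnt (F count now 4)
Step 4: +1 fires, +4 burnt (F count now 1)
Step 5: +0 fires, +1 burnt (F count now 0)
Fire out after step 5
Initially T: 14, now '.': 24
Total burnt (originally-T cells now '.'): 13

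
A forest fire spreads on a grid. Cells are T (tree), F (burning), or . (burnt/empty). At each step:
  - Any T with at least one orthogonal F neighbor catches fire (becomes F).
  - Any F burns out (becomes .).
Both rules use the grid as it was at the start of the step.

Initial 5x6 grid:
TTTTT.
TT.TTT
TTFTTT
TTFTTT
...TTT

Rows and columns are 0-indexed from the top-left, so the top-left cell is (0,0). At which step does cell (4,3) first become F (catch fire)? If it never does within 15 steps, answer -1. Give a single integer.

Step 1: cell (4,3)='T' (+4 fires, +2 burnt)
Step 2: cell (4,3)='F' (+7 fires, +4 burnt)
  -> target ignites at step 2
Step 3: cell (4,3)='.' (+7 fires, +7 burnt)
Step 4: cell (4,3)='.' (+5 fires, +7 burnt)
Step 5: cell (4,3)='.' (+0 fires, +5 burnt)
  fire out at step 5

2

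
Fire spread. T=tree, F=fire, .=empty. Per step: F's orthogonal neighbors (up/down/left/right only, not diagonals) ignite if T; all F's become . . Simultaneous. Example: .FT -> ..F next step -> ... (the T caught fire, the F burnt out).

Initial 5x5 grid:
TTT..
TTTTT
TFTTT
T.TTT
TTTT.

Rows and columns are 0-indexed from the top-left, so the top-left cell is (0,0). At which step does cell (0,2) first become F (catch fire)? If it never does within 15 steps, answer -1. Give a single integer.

Step 1: cell (0,2)='T' (+3 fires, +1 burnt)
Step 2: cell (0,2)='T' (+6 fires, +3 burnt)
Step 3: cell (0,2)='F' (+7 fires, +6 burnt)
  -> target ignites at step 3
Step 4: cell (0,2)='.' (+4 fires, +7 burnt)
Step 5: cell (0,2)='.' (+0 fires, +4 burnt)
  fire out at step 5

3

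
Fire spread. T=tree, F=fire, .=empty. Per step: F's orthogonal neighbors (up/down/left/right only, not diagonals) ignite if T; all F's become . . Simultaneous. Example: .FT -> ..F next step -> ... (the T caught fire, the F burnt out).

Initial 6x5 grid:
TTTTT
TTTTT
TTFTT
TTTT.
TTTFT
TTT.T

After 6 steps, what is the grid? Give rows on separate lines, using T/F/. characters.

Step 1: 7 trees catch fire, 2 burn out
  TTTTT
  TTFTT
  TF.FT
  TTFF.
  TTF.F
  TTT.T
Step 2: 9 trees catch fire, 7 burn out
  TTFTT
  TF.FT
  F...F
  TF...
  TF...
  TTF.F
Step 3: 7 trees catch fire, 9 burn out
  TF.FT
  F...F
  .....
  F....
  F....
  TF...
Step 4: 3 trees catch fire, 7 burn out
  F...F
  .....
  .....
  .....
  .....
  F....
Step 5: 0 trees catch fire, 3 burn out
  .....
  .....
  .....
  .....
  .....
  .....
Step 6: 0 trees catch fire, 0 burn out
  .....
  .....
  .....
  .....
  .....
  .....

.....
.....
.....
.....
.....
.....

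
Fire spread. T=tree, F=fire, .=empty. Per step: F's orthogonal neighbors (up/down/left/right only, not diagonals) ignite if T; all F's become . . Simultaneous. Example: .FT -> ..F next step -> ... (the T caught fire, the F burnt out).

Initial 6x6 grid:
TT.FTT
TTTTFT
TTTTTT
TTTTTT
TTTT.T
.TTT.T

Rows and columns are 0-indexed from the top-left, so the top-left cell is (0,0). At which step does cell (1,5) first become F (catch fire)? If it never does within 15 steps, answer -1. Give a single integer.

Step 1: cell (1,5)='F' (+4 fires, +2 burnt)
  -> target ignites at step 1
Step 2: cell (1,5)='.' (+5 fires, +4 burnt)
Step 3: cell (1,5)='.' (+4 fires, +5 burnt)
Step 4: cell (1,5)='.' (+6 fires, +4 burnt)
Step 5: cell (1,5)='.' (+6 fires, +6 burnt)
Step 6: cell (1,5)='.' (+3 fires, +6 burnt)
Step 7: cell (1,5)='.' (+2 fires, +3 burnt)
Step 8: cell (1,5)='.' (+0 fires, +2 burnt)
  fire out at step 8

1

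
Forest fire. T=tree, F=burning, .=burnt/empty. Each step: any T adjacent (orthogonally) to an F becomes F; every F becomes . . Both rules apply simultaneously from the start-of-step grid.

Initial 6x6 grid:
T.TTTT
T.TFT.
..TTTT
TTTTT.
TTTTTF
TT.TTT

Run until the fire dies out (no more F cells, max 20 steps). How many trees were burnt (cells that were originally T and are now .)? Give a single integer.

Step 1: +6 fires, +2 burnt (F count now 6)
Step 2: +8 fires, +6 burnt (F count now 8)
Step 3: +5 fires, +8 burnt (F count now 5)
Step 4: +2 fires, +5 burnt (F count now 2)
Step 5: +3 fires, +2 burnt (F count now 3)
Step 6: +1 fires, +3 burnt (F count now 1)
Step 7: +0 fires, +1 burnt (F count now 0)
Fire out after step 7
Initially T: 27, now '.': 34
Total burnt (originally-T cells now '.'): 25

Answer: 25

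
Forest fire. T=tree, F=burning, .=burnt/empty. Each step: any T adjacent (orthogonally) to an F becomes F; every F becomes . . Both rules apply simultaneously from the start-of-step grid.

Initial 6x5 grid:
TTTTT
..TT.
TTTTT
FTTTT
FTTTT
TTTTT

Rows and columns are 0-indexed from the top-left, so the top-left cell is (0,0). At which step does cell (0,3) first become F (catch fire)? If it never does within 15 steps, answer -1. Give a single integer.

Step 1: cell (0,3)='T' (+4 fires, +2 burnt)
Step 2: cell (0,3)='T' (+4 fires, +4 burnt)
Step 3: cell (0,3)='T' (+4 fires, +4 burnt)
Step 4: cell (0,3)='T' (+5 fires, +4 burnt)
Step 5: cell (0,3)='T' (+4 fires, +5 burnt)
Step 6: cell (0,3)='F' (+2 fires, +4 burnt)
  -> target ignites at step 6
Step 7: cell (0,3)='.' (+2 fires, +2 burnt)
Step 8: cell (0,3)='.' (+0 fires, +2 burnt)
  fire out at step 8

6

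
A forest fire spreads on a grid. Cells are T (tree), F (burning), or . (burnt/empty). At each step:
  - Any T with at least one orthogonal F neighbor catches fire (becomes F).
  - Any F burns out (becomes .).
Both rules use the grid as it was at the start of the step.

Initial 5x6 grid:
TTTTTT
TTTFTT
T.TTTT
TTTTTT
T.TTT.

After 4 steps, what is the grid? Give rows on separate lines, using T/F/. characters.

Step 1: 4 trees catch fire, 1 burn out
  TTTFTT
  TTF.FT
  T.TFTT
  TTTTTT
  T.TTT.
Step 2: 7 trees catch fire, 4 burn out
  TTF.FT
  TF...F
  T.F.FT
  TTTFTT
  T.TTT.
Step 3: 7 trees catch fire, 7 burn out
  TF...F
  F.....
  T....F
  TTF.FT
  T.TFT.
Step 4: 6 trees catch fire, 7 burn out
  F.....
  ......
  F.....
  TF...F
  T.F.F.

F.....
......
F.....
TF...F
T.F.F.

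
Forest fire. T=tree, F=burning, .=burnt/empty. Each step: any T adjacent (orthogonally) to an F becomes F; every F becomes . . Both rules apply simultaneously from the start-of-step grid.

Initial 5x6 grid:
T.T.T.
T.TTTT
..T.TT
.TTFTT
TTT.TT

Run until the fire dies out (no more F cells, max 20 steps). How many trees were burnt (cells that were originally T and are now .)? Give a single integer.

Step 1: +2 fires, +1 burnt (F count now 2)
Step 2: +6 fires, +2 burnt (F count now 6)
Step 3: +5 fires, +6 burnt (F count now 5)
Step 4: +5 fires, +5 burnt (F count now 5)
Step 5: +0 fires, +5 burnt (F count now 0)
Fire out after step 5
Initially T: 20, now '.': 28
Total burnt (originally-T cells now '.'): 18

Answer: 18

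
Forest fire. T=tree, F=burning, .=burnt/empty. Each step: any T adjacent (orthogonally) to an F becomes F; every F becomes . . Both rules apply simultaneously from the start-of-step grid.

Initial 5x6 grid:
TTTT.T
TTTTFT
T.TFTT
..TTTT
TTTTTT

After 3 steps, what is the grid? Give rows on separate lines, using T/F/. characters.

Step 1: 5 trees catch fire, 2 burn out
  TTTT.T
  TTTF.F
  T.F.FT
  ..TFTT
  TTTTTT
Step 2: 7 trees catch fire, 5 burn out
  TTTF.F
  TTF...
  T....F
  ..F.FT
  TTTFTT
Step 3: 5 trees catch fire, 7 burn out
  TTF...
  TF....
  T.....
  .....F
  TTF.FT

TTF...
TF....
T.....
.....F
TTF.FT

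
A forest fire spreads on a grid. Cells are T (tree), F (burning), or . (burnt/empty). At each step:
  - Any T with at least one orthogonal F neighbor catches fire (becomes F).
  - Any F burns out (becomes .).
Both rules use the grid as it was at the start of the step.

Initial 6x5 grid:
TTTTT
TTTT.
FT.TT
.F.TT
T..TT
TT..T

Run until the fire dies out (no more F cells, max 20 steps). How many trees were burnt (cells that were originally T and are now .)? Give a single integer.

Answer: 17

Derivation:
Step 1: +2 fires, +2 burnt (F count now 2)
Step 2: +2 fires, +2 burnt (F count now 2)
Step 3: +2 fires, +2 burnt (F count now 2)
Step 4: +2 fires, +2 burnt (F count now 2)
Step 5: +2 fires, +2 burnt (F count now 2)
Step 6: +3 fires, +2 burnt (F count now 3)
Step 7: +2 fires, +3 burnt (F count now 2)
Step 8: +1 fires, +2 burnt (F count now 1)
Step 9: +1 fires, +1 burnt (F count now 1)
Step 10: +0 fires, +1 burnt (F count now 0)
Fire out after step 10
Initially T: 20, now '.': 27
Total burnt (originally-T cells now '.'): 17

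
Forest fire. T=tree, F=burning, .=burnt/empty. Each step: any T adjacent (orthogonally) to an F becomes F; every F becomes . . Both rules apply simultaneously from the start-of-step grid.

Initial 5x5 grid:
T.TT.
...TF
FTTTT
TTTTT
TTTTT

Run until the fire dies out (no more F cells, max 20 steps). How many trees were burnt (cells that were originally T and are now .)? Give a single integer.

Step 1: +4 fires, +2 burnt (F count now 4)
Step 2: +6 fires, +4 burnt (F count now 6)
Step 3: +5 fires, +6 burnt (F count now 5)
Step 4: +2 fires, +5 burnt (F count now 2)
Step 5: +0 fires, +2 burnt (F count now 0)
Fire out after step 5
Initially T: 18, now '.': 24
Total burnt (originally-T cells now '.'): 17

Answer: 17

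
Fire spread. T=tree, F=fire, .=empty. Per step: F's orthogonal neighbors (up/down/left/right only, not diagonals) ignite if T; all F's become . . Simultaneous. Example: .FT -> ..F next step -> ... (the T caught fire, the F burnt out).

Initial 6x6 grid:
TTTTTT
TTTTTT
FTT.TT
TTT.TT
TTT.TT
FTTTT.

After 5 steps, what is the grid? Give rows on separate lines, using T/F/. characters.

Step 1: 5 trees catch fire, 2 burn out
  TTTTTT
  FTTTTT
  .FT.TT
  FTT.TT
  FTT.TT
  .FTTT.
Step 2: 6 trees catch fire, 5 burn out
  FTTTTT
  .FTTTT
  ..F.TT
  .FT.TT
  .FT.TT
  ..FTT.
Step 3: 5 trees catch fire, 6 burn out
  .FTTTT
  ..FTTT
  ....TT
  ..F.TT
  ..F.TT
  ...FT.
Step 4: 3 trees catch fire, 5 burn out
  ..FTTT
  ...FTT
  ....TT
  ....TT
  ....TT
  ....F.
Step 5: 3 trees catch fire, 3 burn out
  ...FTT
  ....FT
  ....TT
  ....TT
  ....FT
  ......

...FTT
....FT
....TT
....TT
....FT
......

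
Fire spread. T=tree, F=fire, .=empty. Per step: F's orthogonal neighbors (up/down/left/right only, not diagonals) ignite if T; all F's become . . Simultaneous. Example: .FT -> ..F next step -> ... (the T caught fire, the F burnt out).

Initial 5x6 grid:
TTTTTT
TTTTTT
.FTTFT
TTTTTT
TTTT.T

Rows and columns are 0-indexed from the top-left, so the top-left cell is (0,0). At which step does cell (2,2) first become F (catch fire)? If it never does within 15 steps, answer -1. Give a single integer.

Step 1: cell (2,2)='F' (+7 fires, +2 burnt)
  -> target ignites at step 1
Step 2: cell (2,2)='.' (+11 fires, +7 burnt)
Step 3: cell (2,2)='.' (+8 fires, +11 burnt)
Step 4: cell (2,2)='.' (+0 fires, +8 burnt)
  fire out at step 4

1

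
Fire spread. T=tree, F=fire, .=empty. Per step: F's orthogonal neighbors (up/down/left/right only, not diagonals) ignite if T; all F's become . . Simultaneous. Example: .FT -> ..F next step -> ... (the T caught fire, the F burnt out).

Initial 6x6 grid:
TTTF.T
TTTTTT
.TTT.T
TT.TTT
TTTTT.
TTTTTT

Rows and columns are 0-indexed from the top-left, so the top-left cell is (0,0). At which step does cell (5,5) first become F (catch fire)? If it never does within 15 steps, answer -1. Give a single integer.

Step 1: cell (5,5)='T' (+2 fires, +1 burnt)
Step 2: cell (5,5)='T' (+4 fires, +2 burnt)
Step 3: cell (5,5)='T' (+5 fires, +4 burnt)
Step 4: cell (5,5)='T' (+6 fires, +5 burnt)
Step 5: cell (5,5)='T' (+5 fires, +6 burnt)
Step 6: cell (5,5)='T' (+4 fires, +5 burnt)
Step 7: cell (5,5)='F' (+3 fires, +4 burnt)
  -> target ignites at step 7
Step 8: cell (5,5)='.' (+1 fires, +3 burnt)
Step 9: cell (5,5)='.' (+0 fires, +1 burnt)
  fire out at step 9

7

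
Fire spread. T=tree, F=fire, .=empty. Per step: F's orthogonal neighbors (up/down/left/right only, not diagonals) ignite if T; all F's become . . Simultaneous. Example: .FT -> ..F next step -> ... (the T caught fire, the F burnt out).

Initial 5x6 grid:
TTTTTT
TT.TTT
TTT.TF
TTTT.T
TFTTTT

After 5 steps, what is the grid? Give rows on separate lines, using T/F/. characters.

Step 1: 6 trees catch fire, 2 burn out
  TTTTTT
  TT.TTF
  TTT.F.
  TFTT.F
  F.FTTT
Step 2: 7 trees catch fire, 6 burn out
  TTTTTF
  TT.TF.
  TFT...
  F.FT..
  ...FTF
Step 3: 7 trees catch fire, 7 burn out
  TTTTF.
  TF.F..
  F.F...
  ...F..
  ....F.
Step 4: 3 trees catch fire, 7 burn out
  TFTF..
  F.....
  ......
  ......
  ......
Step 5: 2 trees catch fire, 3 burn out
  F.F...
  ......
  ......
  ......
  ......

F.F...
......
......
......
......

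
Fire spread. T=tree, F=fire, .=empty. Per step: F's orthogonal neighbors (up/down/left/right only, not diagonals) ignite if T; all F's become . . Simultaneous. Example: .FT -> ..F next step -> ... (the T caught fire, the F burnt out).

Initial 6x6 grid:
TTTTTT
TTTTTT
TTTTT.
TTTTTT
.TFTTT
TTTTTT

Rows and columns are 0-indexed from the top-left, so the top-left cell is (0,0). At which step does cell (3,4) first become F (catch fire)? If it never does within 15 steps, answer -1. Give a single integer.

Step 1: cell (3,4)='T' (+4 fires, +1 burnt)
Step 2: cell (3,4)='T' (+6 fires, +4 burnt)
Step 3: cell (3,4)='F' (+8 fires, +6 burnt)
  -> target ignites at step 3
Step 4: cell (3,4)='.' (+7 fires, +8 burnt)
Step 5: cell (3,4)='.' (+4 fires, +7 burnt)
Step 6: cell (3,4)='.' (+3 fires, +4 burnt)
Step 7: cell (3,4)='.' (+1 fires, +3 burnt)
Step 8: cell (3,4)='.' (+0 fires, +1 burnt)
  fire out at step 8

3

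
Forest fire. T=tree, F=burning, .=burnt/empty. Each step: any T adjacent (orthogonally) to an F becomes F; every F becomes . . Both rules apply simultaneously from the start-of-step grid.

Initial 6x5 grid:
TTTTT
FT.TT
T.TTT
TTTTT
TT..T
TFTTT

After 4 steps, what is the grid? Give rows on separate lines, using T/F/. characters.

Step 1: 6 trees catch fire, 2 burn out
  FTTTT
  .F.TT
  F.TTT
  TTTTT
  TF..T
  F.FTT
Step 2: 5 trees catch fire, 6 burn out
  .FTTT
  ...TT
  ..TTT
  FFTTT
  F...T
  ...FT
Step 3: 3 trees catch fire, 5 burn out
  ..FTT
  ...TT
  ..TTT
  ..FTT
  ....T
  ....F
Step 4: 4 trees catch fire, 3 burn out
  ...FT
  ...TT
  ..FTT
  ...FT
  ....F
  .....

...FT
...TT
..FTT
...FT
....F
.....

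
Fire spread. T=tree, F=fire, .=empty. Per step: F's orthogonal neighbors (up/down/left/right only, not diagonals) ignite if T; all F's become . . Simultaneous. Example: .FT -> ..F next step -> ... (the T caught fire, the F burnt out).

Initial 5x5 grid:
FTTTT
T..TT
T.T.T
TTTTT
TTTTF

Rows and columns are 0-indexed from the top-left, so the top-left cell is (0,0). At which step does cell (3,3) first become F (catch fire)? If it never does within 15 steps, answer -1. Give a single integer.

Step 1: cell (3,3)='T' (+4 fires, +2 burnt)
Step 2: cell (3,3)='F' (+5 fires, +4 burnt)
  -> target ignites at step 2
Step 3: cell (3,3)='.' (+5 fires, +5 burnt)
Step 4: cell (3,3)='.' (+5 fires, +5 burnt)
Step 5: cell (3,3)='.' (+0 fires, +5 burnt)
  fire out at step 5

2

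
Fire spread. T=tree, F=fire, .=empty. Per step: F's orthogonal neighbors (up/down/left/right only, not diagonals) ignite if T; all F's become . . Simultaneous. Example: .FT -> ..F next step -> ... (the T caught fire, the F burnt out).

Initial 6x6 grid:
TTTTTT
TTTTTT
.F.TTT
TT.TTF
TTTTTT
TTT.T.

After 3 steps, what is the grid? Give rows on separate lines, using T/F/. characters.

Step 1: 5 trees catch fire, 2 burn out
  TTTTTT
  TFTTTT
  ...TTF
  TF.TF.
  TTTTTF
  TTT.T.
Step 2: 9 trees catch fire, 5 burn out
  TFTTTT
  F.FTTF
  ...TF.
  F..F..
  TFTTF.
  TTT.T.
Step 3: 11 trees catch fire, 9 burn out
  F.FTTF
  ...FF.
  ...F..
  ......
  F.FF..
  TFT.F.

F.FTTF
...FF.
...F..
......
F.FF..
TFT.F.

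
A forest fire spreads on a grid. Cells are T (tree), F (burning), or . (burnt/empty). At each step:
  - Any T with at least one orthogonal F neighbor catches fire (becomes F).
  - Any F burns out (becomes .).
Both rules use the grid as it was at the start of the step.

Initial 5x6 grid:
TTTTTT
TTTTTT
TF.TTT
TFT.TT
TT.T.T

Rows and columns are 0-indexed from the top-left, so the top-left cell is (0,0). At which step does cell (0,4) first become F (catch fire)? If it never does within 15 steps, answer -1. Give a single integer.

Step 1: cell (0,4)='T' (+5 fires, +2 burnt)
Step 2: cell (0,4)='T' (+4 fires, +5 burnt)
Step 3: cell (0,4)='T' (+3 fires, +4 burnt)
Step 4: cell (0,4)='T' (+3 fires, +3 burnt)
Step 5: cell (0,4)='F' (+3 fires, +3 burnt)
  -> target ignites at step 5
Step 6: cell (0,4)='.' (+3 fires, +3 burnt)
Step 7: cell (0,4)='.' (+1 fires, +3 burnt)
Step 8: cell (0,4)='.' (+1 fires, +1 burnt)
Step 9: cell (0,4)='.' (+0 fires, +1 burnt)
  fire out at step 9

5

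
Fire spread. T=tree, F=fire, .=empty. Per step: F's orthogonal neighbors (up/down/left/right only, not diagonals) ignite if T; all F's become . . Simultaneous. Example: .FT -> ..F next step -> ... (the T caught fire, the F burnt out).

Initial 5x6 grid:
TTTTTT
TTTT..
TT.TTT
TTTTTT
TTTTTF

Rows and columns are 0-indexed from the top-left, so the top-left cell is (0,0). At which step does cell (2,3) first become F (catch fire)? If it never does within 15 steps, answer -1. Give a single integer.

Step 1: cell (2,3)='T' (+2 fires, +1 burnt)
Step 2: cell (2,3)='T' (+3 fires, +2 burnt)
Step 3: cell (2,3)='T' (+3 fires, +3 burnt)
Step 4: cell (2,3)='F' (+3 fires, +3 burnt)
  -> target ignites at step 4
Step 5: cell (2,3)='.' (+3 fires, +3 burnt)
Step 6: cell (2,3)='.' (+4 fires, +3 burnt)
Step 7: cell (2,3)='.' (+4 fires, +4 burnt)
Step 8: cell (2,3)='.' (+3 fires, +4 burnt)
Step 9: cell (2,3)='.' (+1 fires, +3 burnt)
Step 10: cell (2,3)='.' (+0 fires, +1 burnt)
  fire out at step 10

4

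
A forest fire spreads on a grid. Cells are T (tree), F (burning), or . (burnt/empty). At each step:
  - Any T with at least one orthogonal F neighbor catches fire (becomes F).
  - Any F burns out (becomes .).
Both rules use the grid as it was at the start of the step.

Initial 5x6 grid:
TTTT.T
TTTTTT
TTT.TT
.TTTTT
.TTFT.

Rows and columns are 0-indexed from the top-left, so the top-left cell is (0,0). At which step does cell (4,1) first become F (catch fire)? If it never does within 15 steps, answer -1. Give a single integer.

Step 1: cell (4,1)='T' (+3 fires, +1 burnt)
Step 2: cell (4,1)='F' (+3 fires, +3 burnt)
  -> target ignites at step 2
Step 3: cell (4,1)='.' (+4 fires, +3 burnt)
Step 4: cell (4,1)='.' (+4 fires, +4 burnt)
Step 5: cell (4,1)='.' (+5 fires, +4 burnt)
Step 6: cell (4,1)='.' (+4 fires, +5 burnt)
Step 7: cell (4,1)='.' (+1 fires, +4 burnt)
Step 8: cell (4,1)='.' (+0 fires, +1 burnt)
  fire out at step 8

2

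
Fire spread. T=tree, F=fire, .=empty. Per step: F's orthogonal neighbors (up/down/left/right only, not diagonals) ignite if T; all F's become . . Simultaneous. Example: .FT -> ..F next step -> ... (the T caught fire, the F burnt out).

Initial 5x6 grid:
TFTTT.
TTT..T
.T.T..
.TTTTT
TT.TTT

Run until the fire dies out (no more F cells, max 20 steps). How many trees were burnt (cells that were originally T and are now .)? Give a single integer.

Answer: 19

Derivation:
Step 1: +3 fires, +1 burnt (F count now 3)
Step 2: +4 fires, +3 burnt (F count now 4)
Step 3: +2 fires, +4 burnt (F count now 2)
Step 4: +2 fires, +2 burnt (F count now 2)
Step 5: +2 fires, +2 burnt (F count now 2)
Step 6: +3 fires, +2 burnt (F count now 3)
Step 7: +2 fires, +3 burnt (F count now 2)
Step 8: +1 fires, +2 burnt (F count now 1)
Step 9: +0 fires, +1 burnt (F count now 0)
Fire out after step 9
Initially T: 20, now '.': 29
Total burnt (originally-T cells now '.'): 19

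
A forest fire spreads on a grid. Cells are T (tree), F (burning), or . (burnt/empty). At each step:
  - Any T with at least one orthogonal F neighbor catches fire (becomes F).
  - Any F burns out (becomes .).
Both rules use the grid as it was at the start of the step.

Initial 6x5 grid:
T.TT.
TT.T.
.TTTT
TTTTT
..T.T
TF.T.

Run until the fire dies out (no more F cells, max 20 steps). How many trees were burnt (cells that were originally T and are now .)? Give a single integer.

Step 1: +1 fires, +1 burnt (F count now 1)
Step 2: +0 fires, +1 burnt (F count now 0)
Fire out after step 2
Initially T: 19, now '.': 12
Total burnt (originally-T cells now '.'): 1

Answer: 1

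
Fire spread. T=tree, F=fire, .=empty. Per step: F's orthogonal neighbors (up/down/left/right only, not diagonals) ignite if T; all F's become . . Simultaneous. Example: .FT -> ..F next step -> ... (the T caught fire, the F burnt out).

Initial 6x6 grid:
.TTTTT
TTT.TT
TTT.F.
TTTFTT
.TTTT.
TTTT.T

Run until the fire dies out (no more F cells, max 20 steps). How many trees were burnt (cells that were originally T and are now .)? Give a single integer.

Step 1: +4 fires, +2 burnt (F count now 4)
Step 2: +8 fires, +4 burnt (F count now 8)
Step 3: +7 fires, +8 burnt (F count now 7)
Step 4: +4 fires, +7 burnt (F count now 4)
Step 5: +3 fires, +4 burnt (F count now 3)
Step 6: +0 fires, +3 burnt (F count now 0)
Fire out after step 6
Initially T: 27, now '.': 35
Total burnt (originally-T cells now '.'): 26

Answer: 26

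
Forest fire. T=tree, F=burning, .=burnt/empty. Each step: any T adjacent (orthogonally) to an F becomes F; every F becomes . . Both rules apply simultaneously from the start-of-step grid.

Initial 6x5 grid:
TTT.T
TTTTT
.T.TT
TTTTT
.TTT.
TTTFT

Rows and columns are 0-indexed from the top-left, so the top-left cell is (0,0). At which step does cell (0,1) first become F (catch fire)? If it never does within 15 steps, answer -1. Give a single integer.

Step 1: cell (0,1)='T' (+3 fires, +1 burnt)
Step 2: cell (0,1)='T' (+3 fires, +3 burnt)
Step 3: cell (0,1)='T' (+5 fires, +3 burnt)
Step 4: cell (0,1)='T' (+3 fires, +5 burnt)
Step 5: cell (0,1)='T' (+4 fires, +3 burnt)
Step 6: cell (0,1)='T' (+3 fires, +4 burnt)
Step 7: cell (0,1)='F' (+2 fires, +3 burnt)
  -> target ignites at step 7
Step 8: cell (0,1)='.' (+1 fires, +2 burnt)
Step 9: cell (0,1)='.' (+0 fires, +1 burnt)
  fire out at step 9

7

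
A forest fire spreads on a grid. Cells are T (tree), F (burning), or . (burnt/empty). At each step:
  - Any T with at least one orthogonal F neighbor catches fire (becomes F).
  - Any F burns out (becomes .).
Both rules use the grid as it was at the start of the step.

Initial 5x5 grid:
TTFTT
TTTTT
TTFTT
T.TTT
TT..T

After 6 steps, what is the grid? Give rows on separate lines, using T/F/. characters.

Step 1: 6 trees catch fire, 2 burn out
  TF.FT
  TTFTT
  TF.FT
  T.FTT
  TT..T
Step 2: 7 trees catch fire, 6 burn out
  F...F
  TF.FT
  F...F
  T..FT
  TT..T
Step 3: 4 trees catch fire, 7 burn out
  .....
  F...F
  .....
  F...F
  TT..T
Step 4: 2 trees catch fire, 4 burn out
  .....
  .....
  .....
  .....
  FT..F
Step 5: 1 trees catch fire, 2 burn out
  .....
  .....
  .....
  .....
  .F...
Step 6: 0 trees catch fire, 1 burn out
  .....
  .....
  .....
  .....
  .....

.....
.....
.....
.....
.....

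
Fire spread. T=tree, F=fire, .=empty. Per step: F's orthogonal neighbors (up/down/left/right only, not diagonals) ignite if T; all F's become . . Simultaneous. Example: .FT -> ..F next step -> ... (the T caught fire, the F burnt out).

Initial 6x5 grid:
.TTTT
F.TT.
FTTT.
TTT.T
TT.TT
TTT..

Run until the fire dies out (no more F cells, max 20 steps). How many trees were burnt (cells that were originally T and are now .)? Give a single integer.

Answer: 17

Derivation:
Step 1: +2 fires, +2 burnt (F count now 2)
Step 2: +3 fires, +2 burnt (F count now 3)
Step 3: +5 fires, +3 burnt (F count now 5)
Step 4: +3 fires, +5 burnt (F count now 3)
Step 5: +3 fires, +3 burnt (F count now 3)
Step 6: +1 fires, +3 burnt (F count now 1)
Step 7: +0 fires, +1 burnt (F count now 0)
Fire out after step 7
Initially T: 20, now '.': 27
Total burnt (originally-T cells now '.'): 17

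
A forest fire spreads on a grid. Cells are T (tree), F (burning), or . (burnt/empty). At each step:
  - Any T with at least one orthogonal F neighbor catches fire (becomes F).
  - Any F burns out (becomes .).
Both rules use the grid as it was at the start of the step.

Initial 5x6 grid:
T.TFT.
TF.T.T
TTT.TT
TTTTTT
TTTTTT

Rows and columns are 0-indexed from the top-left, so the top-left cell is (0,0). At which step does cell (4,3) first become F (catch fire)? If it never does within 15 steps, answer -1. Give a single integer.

Step 1: cell (4,3)='T' (+5 fires, +2 burnt)
Step 2: cell (4,3)='T' (+4 fires, +5 burnt)
Step 3: cell (4,3)='T' (+3 fires, +4 burnt)
Step 4: cell (4,3)='T' (+3 fires, +3 burnt)
Step 5: cell (4,3)='F' (+2 fires, +3 burnt)
  -> target ignites at step 5
Step 6: cell (4,3)='.' (+3 fires, +2 burnt)
Step 7: cell (4,3)='.' (+2 fires, +3 burnt)
Step 8: cell (4,3)='.' (+1 fires, +2 burnt)
Step 9: cell (4,3)='.' (+0 fires, +1 burnt)
  fire out at step 9

5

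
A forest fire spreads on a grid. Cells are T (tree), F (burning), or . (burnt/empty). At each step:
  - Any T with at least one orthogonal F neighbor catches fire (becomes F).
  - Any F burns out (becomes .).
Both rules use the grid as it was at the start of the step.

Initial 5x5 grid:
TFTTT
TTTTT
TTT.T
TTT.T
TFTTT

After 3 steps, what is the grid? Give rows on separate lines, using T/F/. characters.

Step 1: 6 trees catch fire, 2 burn out
  F.FTT
  TFTTT
  TTT.T
  TFT.T
  F.FTT
Step 2: 7 trees catch fire, 6 burn out
  ...FT
  F.FTT
  TFT.T
  F.F.T
  ...FT
Step 3: 5 trees catch fire, 7 burn out
  ....F
  ...FT
  F.F.T
  ....T
  ....F

....F
...FT
F.F.T
....T
....F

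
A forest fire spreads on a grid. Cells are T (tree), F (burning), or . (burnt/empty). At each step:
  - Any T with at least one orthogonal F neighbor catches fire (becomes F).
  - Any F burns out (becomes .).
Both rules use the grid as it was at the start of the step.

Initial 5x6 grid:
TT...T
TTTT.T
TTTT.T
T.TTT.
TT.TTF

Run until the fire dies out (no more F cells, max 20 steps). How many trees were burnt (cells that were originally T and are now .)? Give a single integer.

Answer: 18

Derivation:
Step 1: +1 fires, +1 burnt (F count now 1)
Step 2: +2 fires, +1 burnt (F count now 2)
Step 3: +1 fires, +2 burnt (F count now 1)
Step 4: +2 fires, +1 burnt (F count now 2)
Step 5: +2 fires, +2 burnt (F count now 2)
Step 6: +2 fires, +2 burnt (F count now 2)
Step 7: +2 fires, +2 burnt (F count now 2)
Step 8: +3 fires, +2 burnt (F count now 3)
Step 9: +2 fires, +3 burnt (F count now 2)
Step 10: +1 fires, +2 burnt (F count now 1)
Step 11: +0 fires, +1 burnt (F count now 0)
Fire out after step 11
Initially T: 21, now '.': 27
Total burnt (originally-T cells now '.'): 18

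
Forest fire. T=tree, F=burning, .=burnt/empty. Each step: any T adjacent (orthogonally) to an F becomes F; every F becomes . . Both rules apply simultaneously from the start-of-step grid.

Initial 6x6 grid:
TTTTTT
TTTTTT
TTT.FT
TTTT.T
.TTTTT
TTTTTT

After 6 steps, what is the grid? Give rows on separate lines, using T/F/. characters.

Step 1: 2 trees catch fire, 1 burn out
  TTTTTT
  TTTTFT
  TTT..F
  TTTT.T
  .TTTTT
  TTTTTT
Step 2: 4 trees catch fire, 2 burn out
  TTTTFT
  TTTF.F
  TTT...
  TTTT.F
  .TTTTT
  TTTTTT
Step 3: 4 trees catch fire, 4 burn out
  TTTF.F
  TTF...
  TTT...
  TTTT..
  .TTTTF
  TTTTTT
Step 4: 5 trees catch fire, 4 burn out
  TTF...
  TF....
  TTF...
  TTTT..
  .TTTF.
  TTTTTF
Step 5: 6 trees catch fire, 5 burn out
  TF....
  F.....
  TF....
  TTFT..
  .TTF..
  TTTTF.
Step 6: 6 trees catch fire, 6 burn out
  F.....
  ......
  F.....
  TF.F..
  .TF...
  TTTF..

F.....
......
F.....
TF.F..
.TF...
TTTF..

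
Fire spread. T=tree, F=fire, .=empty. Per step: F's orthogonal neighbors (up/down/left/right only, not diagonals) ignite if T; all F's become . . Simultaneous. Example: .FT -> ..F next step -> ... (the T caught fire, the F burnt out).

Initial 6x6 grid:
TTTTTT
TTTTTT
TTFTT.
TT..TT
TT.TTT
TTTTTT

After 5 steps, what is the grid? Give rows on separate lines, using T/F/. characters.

Step 1: 3 trees catch fire, 1 burn out
  TTTTTT
  TTFTTT
  TF.FT.
  TT..TT
  TT.TTT
  TTTTTT
Step 2: 6 trees catch fire, 3 burn out
  TTFTTT
  TF.FTT
  F...F.
  TF..TT
  TT.TTT
  TTTTTT
Step 3: 7 trees catch fire, 6 burn out
  TF.FTT
  F...FT
  ......
  F...FT
  TF.TTT
  TTTTTT
Step 4: 7 trees catch fire, 7 burn out
  F...FT
  .....F
  ......
  .....F
  F..TFT
  TFTTTT
Step 5: 6 trees catch fire, 7 burn out
  .....F
  ......
  ......
  ......
  ...F.F
  F.FTFT

.....F
......
......
......
...F.F
F.FTFT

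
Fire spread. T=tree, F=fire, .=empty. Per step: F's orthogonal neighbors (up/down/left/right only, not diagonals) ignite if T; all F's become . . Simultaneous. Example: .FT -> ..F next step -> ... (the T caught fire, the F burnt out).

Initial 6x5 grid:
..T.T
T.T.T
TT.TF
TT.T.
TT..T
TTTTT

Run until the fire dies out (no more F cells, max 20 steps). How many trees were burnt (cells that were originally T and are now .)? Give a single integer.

Answer: 4

Derivation:
Step 1: +2 fires, +1 burnt (F count now 2)
Step 2: +2 fires, +2 burnt (F count now 2)
Step 3: +0 fires, +2 burnt (F count now 0)
Fire out after step 3
Initially T: 19, now '.': 15
Total burnt (originally-T cells now '.'): 4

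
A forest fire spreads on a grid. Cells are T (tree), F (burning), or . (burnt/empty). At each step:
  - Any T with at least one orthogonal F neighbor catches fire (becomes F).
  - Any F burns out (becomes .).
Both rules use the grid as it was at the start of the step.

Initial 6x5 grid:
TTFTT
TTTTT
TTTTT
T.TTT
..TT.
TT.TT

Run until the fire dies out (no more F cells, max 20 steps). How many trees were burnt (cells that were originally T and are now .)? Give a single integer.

Step 1: +3 fires, +1 burnt (F count now 3)
Step 2: +5 fires, +3 burnt (F count now 5)
Step 3: +5 fires, +5 burnt (F count now 5)
Step 4: +4 fires, +5 burnt (F count now 4)
Step 5: +3 fires, +4 burnt (F count now 3)
Step 6: +1 fires, +3 burnt (F count now 1)
Step 7: +1 fires, +1 burnt (F count now 1)
Step 8: +0 fires, +1 burnt (F count now 0)
Fire out after step 8
Initially T: 24, now '.': 28
Total burnt (originally-T cells now '.'): 22

Answer: 22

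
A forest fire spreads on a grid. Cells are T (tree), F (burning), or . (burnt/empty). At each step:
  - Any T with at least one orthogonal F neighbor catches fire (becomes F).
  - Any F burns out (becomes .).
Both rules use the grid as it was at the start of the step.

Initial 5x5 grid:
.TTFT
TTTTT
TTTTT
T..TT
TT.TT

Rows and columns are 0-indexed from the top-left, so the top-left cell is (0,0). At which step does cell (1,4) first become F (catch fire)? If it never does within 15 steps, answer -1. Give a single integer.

Step 1: cell (1,4)='T' (+3 fires, +1 burnt)
Step 2: cell (1,4)='F' (+4 fires, +3 burnt)
  -> target ignites at step 2
Step 3: cell (1,4)='.' (+4 fires, +4 burnt)
Step 4: cell (1,4)='.' (+4 fires, +4 burnt)
Step 5: cell (1,4)='.' (+2 fires, +4 burnt)
Step 6: cell (1,4)='.' (+1 fires, +2 burnt)
Step 7: cell (1,4)='.' (+1 fires, +1 burnt)
Step 8: cell (1,4)='.' (+1 fires, +1 burnt)
Step 9: cell (1,4)='.' (+0 fires, +1 burnt)
  fire out at step 9

2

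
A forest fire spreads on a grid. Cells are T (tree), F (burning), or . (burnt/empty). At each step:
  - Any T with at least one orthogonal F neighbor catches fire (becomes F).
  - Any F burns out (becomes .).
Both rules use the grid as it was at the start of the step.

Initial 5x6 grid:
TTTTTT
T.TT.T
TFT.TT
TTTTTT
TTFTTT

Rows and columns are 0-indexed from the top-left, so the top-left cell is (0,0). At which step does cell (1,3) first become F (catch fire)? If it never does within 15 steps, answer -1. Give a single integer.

Step 1: cell (1,3)='T' (+6 fires, +2 burnt)
Step 2: cell (1,3)='T' (+6 fires, +6 burnt)
Step 3: cell (1,3)='F' (+5 fires, +6 burnt)
  -> target ignites at step 3
Step 4: cell (1,3)='.' (+4 fires, +5 burnt)
Step 5: cell (1,3)='.' (+2 fires, +4 burnt)
Step 6: cell (1,3)='.' (+2 fires, +2 burnt)
Step 7: cell (1,3)='.' (+0 fires, +2 burnt)
  fire out at step 7

3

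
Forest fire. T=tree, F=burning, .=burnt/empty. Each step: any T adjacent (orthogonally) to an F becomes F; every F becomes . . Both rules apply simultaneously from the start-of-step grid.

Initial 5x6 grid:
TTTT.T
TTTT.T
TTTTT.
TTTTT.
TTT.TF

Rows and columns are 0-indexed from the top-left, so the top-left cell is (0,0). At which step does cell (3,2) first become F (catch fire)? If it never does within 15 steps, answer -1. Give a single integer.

Step 1: cell (3,2)='T' (+1 fires, +1 burnt)
Step 2: cell (3,2)='T' (+1 fires, +1 burnt)
Step 3: cell (3,2)='T' (+2 fires, +1 burnt)
Step 4: cell (3,2)='F' (+2 fires, +2 burnt)
  -> target ignites at step 4
Step 5: cell (3,2)='.' (+4 fires, +2 burnt)
Step 6: cell (3,2)='.' (+5 fires, +4 burnt)
Step 7: cell (3,2)='.' (+4 fires, +5 burnt)
Step 8: cell (3,2)='.' (+2 fires, +4 burnt)
Step 9: cell (3,2)='.' (+1 fires, +2 burnt)
Step 10: cell (3,2)='.' (+0 fires, +1 burnt)
  fire out at step 10

4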